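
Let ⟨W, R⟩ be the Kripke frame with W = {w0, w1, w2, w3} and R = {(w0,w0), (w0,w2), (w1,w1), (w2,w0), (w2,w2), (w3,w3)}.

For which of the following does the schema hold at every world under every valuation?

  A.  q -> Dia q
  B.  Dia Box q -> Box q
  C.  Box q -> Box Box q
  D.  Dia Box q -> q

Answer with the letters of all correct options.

R is reflexive: each world relates to itself.
R is symmetric: every R-edge is matched by its reverse.
R is transitive: R is closed under composition.
R is euclidean: any two R-successors of the same world are R-related.
(A) q -> Dia q (the dual of axiom T) characterises the reflexive frames. R is reflexive — valid.
(B) the dual of axiom 5: valid iff R is euclidean. R is euclidean — valid.
(C) axiom 4: valid iff R is transitive. R is transitive — valid.
(D) Dia Box q -> q is the dual of axiom B; it is valid on a frame exactly when R is symmetric. R is symmetric, so valid.

A, B, C, D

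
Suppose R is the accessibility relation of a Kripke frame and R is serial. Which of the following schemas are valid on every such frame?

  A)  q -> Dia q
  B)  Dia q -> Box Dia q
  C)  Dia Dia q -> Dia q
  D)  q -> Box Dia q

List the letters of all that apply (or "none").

none

(A) the dual of axiom T: valid iff R is reflexive. Such an R need not be reflexive — not valid.
(B) axiom 5: valid iff R is euclidean. Such an R need not be euclidean — not valid.
(C) Dia Dia q -> Dia q is the dual of axiom 4; it is valid on a frame exactly when R is transitive. Such an R need not be transitive, so not valid.
(D) q -> Box Dia q is axiom B; it is valid on a frame exactly when R is symmetric. Such an R need not be symmetric, so not valid.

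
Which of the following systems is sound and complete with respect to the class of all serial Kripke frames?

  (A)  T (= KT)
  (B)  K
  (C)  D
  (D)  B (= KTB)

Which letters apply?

C

(A) T (= KT) is determined by the class of reflexive frames.
(B) K is determined by the class of arbitrary frames.
(C) D is determined by exactly this class.
(D) B (= KTB) is determined by the class of reflexive and symmetric frames.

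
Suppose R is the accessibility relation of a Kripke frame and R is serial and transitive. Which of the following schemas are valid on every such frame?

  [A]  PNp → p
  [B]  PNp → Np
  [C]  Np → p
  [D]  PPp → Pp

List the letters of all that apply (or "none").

(A) PNp → p (the dual of axiom B) characterises the symmetric frames. Such an R need not be symmetric — not valid.
(B) PNp → Np is the dual of axiom 5; it is valid on a frame exactly when R is euclidean. Such an R need not be euclidean, so not valid.
(C) Np → p is axiom T; it is valid on a frame exactly when R is reflexive. Such an R need not be reflexive, so not valid.
(D) PPp → Pp is the dual of axiom 4; it is valid on a frame exactly when R is transitive. Every such R is transitive, so valid.

D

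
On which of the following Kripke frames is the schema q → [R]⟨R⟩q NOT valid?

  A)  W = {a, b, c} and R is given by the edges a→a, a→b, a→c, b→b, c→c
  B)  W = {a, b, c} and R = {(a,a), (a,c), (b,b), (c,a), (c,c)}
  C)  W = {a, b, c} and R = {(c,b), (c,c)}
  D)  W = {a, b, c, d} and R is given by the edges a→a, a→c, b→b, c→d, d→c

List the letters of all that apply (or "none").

A, C, D

The schema q → [R]⟨R⟩q is axiom B; it is valid on a frame iff R is symmetric.
(A) R is not symmetric (a R b but not b R a), so the schema fails here.
(B) R is symmetric (every R-edge is matched by its reverse), so the schema is valid here.
(C) R is not symmetric (c R b but not b R c), so the schema fails here.
(D) R is not symmetric (a R c but not c R a), so the schema fails here.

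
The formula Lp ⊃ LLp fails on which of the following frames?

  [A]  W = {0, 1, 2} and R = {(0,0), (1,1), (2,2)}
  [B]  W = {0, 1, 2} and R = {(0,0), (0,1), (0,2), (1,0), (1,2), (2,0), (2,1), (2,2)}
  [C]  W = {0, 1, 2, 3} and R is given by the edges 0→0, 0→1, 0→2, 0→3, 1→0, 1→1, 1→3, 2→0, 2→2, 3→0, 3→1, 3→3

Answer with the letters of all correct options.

B, C

The schema Lp ⊃ LLp is axiom 4; it is valid on a frame iff R is transitive.
(A) R is transitive (R is closed under composition), so the schema is valid here.
(B) R is not transitive (1 R 0 and 0 R 1 but not 1 R 1), so the schema fails here.
(C) R is not transitive (1 R 0 and 0 R 2 but not 1 R 2), so the schema fails here.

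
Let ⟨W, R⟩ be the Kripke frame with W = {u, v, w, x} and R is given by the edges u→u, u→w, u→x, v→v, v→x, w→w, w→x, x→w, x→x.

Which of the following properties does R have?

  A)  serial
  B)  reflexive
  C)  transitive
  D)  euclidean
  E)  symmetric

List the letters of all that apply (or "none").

A, B

(A) serial: every world has an R-successor.
(B) reflexive: each world relates to itself.
(C) not transitive: v R x and x R w but not v R w.
(D) not euclidean: u R w and u R u but not w R u.
(E) not symmetric: u R w but not w R u.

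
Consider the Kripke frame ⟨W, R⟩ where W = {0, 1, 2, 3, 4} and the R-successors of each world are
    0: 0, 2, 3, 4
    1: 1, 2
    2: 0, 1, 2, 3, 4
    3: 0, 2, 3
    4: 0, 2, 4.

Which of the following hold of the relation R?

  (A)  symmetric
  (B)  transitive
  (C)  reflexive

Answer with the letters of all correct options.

A, C

(A) symmetric: every R-edge is matched by its reverse.
(B) not transitive: 0 R 2 and 2 R 1 but not 0 R 1.
(C) reflexive: each world relates to itself.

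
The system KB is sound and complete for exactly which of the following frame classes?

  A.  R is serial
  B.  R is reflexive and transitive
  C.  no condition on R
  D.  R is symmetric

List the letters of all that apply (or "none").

(A) this class determines D, not KB.
(B) this class determines S4, not KB.
(C) this class determines K, not KB.
(D) KB is sound and complete for exactly this class.

D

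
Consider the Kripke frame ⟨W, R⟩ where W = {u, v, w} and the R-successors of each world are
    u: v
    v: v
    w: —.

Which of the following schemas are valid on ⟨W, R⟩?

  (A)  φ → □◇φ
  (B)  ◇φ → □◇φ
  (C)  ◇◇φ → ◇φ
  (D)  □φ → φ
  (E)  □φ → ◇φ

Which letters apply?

B, C

R is not reflexive: not u R u.
R is not symmetric: u R v but not v R u.
R is transitive: R is closed under composition.
R is euclidean: any two R-successors of the same world are R-related.
R is not serial: w has no R-successor.
(A) φ → □◇φ is axiom B, which corresponds to symmetry. R is not symmetric — not valid.
(B) ◇φ → □◇φ is axiom 5, which corresponds to the euclidean property. R is euclidean — valid.
(C) ◇◇φ → ◇φ (the dual of axiom 4) characterises the transitive frames. R is transitive — valid.
(D) □φ → φ is axiom T; it is valid on a frame exactly when R is reflexive. R is not reflexive, so not valid.
(E) axiom D: valid iff R is serial. R is not serial — not valid.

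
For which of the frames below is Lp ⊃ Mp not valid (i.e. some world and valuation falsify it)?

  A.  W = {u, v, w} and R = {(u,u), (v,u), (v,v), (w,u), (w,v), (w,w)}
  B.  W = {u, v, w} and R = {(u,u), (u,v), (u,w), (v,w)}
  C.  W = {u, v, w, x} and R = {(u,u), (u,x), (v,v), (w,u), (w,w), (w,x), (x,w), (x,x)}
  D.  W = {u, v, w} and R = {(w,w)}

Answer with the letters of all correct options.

B, D

The schema Lp ⊃ Mp is axiom D; it is valid on a frame iff R is serial.
(A) R is serial (every world has an R-successor), so the schema is valid here.
(B) R is not serial (w has no R-successor), so the schema fails here.
(C) R is serial (every world has an R-successor), so the schema is valid here.
(D) R is not serial (u has no R-successor), so the schema fails here.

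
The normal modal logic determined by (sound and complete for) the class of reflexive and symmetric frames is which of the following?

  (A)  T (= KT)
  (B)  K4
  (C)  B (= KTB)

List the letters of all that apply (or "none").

C

(A) T (= KT) is determined by the class of reflexive frames.
(B) K4 is determined by the class of transitive frames.
(C) B (= KTB) is determined by exactly this class.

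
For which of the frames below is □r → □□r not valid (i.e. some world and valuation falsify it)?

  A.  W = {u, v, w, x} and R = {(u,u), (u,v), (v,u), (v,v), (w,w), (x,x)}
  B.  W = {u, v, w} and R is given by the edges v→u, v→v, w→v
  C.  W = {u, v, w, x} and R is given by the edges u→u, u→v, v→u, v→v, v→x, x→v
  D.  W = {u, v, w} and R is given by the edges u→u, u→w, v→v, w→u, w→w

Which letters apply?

The schema □r → □□r is axiom 4; it is valid on a frame iff R is transitive.
(A) R is transitive (R is closed under composition), so the schema is valid here.
(B) R is not transitive (w R v and v R u but not w R u), so the schema fails here.
(C) R is not transitive (u R v and v R x but not u R x), so the schema fails here.
(D) R is transitive (R is closed under composition), so the schema is valid here.

B, C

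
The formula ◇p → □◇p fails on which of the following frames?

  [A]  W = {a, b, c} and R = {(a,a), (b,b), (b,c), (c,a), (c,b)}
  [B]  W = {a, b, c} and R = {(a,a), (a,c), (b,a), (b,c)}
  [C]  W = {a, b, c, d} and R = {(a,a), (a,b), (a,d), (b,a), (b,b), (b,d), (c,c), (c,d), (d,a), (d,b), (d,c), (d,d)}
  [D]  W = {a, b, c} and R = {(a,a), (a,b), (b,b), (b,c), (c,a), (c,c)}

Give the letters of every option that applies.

The schema ◇p → □◇p is axiom 5; it is valid on a frame iff R is euclidean.
(A) R is not euclidean (c R a and c R b but not a R b), so the schema fails here.
(B) R is not euclidean (a R c and a R a but not c R a), so the schema fails here.
(C) R is not euclidean (d R a and d R c but not a R c), so the schema fails here.
(D) R is not euclidean (a R b and a R a but not b R a), so the schema fails here.

A, B, C, D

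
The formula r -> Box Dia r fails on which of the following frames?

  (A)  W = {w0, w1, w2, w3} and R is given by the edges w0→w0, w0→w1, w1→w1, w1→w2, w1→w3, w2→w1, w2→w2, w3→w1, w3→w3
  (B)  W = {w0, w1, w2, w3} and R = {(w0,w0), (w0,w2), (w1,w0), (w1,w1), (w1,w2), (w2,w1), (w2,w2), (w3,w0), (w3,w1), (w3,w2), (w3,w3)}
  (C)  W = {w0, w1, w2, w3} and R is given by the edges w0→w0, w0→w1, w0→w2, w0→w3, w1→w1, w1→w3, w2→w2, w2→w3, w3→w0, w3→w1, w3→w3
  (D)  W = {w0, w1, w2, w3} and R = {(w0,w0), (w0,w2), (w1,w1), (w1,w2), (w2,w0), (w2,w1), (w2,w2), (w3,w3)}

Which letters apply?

The schema r -> Box Dia r is axiom B; it is valid on a frame iff R is symmetric.
(A) R is not symmetric (w0 R w1 but not w1 R w0), so the schema fails here.
(B) R is not symmetric (w0 R w2 but not w2 R w0), so the schema fails here.
(C) R is not symmetric (w0 R w1 but not w1 R w0), so the schema fails here.
(D) R is symmetric (every R-edge is matched by its reverse), so the schema is valid here.

A, B, C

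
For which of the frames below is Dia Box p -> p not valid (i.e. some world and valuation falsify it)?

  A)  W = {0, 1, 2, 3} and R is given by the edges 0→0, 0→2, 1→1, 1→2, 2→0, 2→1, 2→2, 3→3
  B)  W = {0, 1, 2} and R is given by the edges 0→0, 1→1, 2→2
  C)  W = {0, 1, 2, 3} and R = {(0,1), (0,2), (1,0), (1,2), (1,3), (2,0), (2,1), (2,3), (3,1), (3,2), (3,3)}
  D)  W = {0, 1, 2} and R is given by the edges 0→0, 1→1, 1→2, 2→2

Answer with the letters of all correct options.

The schema Dia Box p -> p is the dual of axiom B; it is valid on a frame iff R is symmetric.
(A) R is symmetric (every R-edge is matched by its reverse), so the schema is valid here.
(B) R is symmetric (every R-edge is matched by its reverse), so the schema is valid here.
(C) R is symmetric (every R-edge is matched by its reverse), so the schema is valid here.
(D) R is not symmetric (1 R 2 but not 2 R 1), so the schema fails here.

D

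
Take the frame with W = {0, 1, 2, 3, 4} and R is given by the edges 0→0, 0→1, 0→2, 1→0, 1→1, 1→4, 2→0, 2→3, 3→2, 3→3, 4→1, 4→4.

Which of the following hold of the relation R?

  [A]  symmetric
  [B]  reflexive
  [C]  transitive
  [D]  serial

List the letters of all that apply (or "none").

(A) symmetric: every R-edge is matched by its reverse.
(B) not reflexive: not 2 R 2.
(C) not transitive: 0 R 1 and 1 R 4 but not 0 R 4.
(D) serial: every world has an R-successor.

A, D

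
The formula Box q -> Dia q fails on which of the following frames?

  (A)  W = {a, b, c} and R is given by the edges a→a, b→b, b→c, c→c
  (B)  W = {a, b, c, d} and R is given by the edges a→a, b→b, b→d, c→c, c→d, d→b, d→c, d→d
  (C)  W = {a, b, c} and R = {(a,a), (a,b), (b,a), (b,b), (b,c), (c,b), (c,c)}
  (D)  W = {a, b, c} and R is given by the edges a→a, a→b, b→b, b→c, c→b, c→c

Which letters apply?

none

The schema Box q -> Dia q is axiom D; it is valid on a frame iff R is serial.
(A) R is serial (every world has an R-successor), so the schema is valid here.
(B) R is serial (every world has an R-successor), so the schema is valid here.
(C) R is serial (every world has an R-successor), so the schema is valid here.
(D) R is serial (every world has an R-successor), so the schema is valid here.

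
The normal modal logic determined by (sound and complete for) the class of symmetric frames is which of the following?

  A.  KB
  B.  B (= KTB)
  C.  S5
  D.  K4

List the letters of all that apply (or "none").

A

(A) KB is determined by exactly this class.
(B) B (= KTB) is determined by the class of reflexive and symmetric frames.
(C) S5 is determined by the class of reflexive, symmetric, and transitive frames.
(D) K4 is determined by the class of transitive frames.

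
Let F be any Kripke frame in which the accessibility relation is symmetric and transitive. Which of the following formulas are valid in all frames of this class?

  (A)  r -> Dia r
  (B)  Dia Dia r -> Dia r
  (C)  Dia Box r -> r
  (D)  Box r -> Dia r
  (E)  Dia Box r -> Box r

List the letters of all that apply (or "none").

B, C, E

A symmetric transitive relation is euclidean (uRv and uRw give vRu by symmetry, then vRw by transitivity).
(A) r -> Dia r is the dual of axiom T; it is valid on a frame exactly when R is reflexive. Such an R need not be reflexive, so not valid.
(B) the dual of axiom 4: valid iff R is transitive. Every such R is transitive — valid.
(C) Dia Box r -> r (the dual of axiom B) characterises the symmetric frames. Every such R is symmetric — valid.
(D) Box r -> Dia r (axiom D) characterises the serial frames. Such an R need not be serial — not valid.
(E) Dia Box r -> Box r (the dual of axiom 5) characterises the euclidean frames. Every such R is euclidean — valid.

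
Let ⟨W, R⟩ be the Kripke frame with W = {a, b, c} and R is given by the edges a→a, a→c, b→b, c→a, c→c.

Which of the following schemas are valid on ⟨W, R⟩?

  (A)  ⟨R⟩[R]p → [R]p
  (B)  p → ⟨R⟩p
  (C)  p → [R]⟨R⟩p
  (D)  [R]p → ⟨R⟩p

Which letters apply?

R is reflexive: each world relates to itself.
R is symmetric: every R-edge is matched by its reverse.
R is euclidean: any two R-successors of the same world are R-related.
R is serial: every world has an R-successor.
(A) the dual of axiom 5: valid iff R is euclidean. R is euclidean — valid.
(B) the dual of axiom T: valid iff R is reflexive. R is reflexive — valid.
(C) p → [R]⟨R⟩p is axiom B, which corresponds to symmetry. R is symmetric — valid.
(D) axiom D: valid iff R is serial. R is serial — valid.

A, B, C, D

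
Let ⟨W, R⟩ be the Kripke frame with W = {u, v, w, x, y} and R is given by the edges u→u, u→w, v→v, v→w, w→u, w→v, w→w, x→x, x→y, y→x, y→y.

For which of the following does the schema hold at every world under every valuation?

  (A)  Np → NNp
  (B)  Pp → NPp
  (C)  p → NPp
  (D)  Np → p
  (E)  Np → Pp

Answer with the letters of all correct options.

R is reflexive: each world relates to itself.
R is symmetric: every R-edge is matched by its reverse.
R is not transitive: u R w and w R v but not u R v.
R is not euclidean: w R u and w R v but not u R v.
R is serial: every world has an R-successor.
(A) Np → NNp is axiom 4, which corresponds to transitivity. R is not transitive — not valid.
(B) Pp → NPp is axiom 5, which corresponds to the euclidean property. R is not euclidean — not valid.
(C) p → NPp (axiom B) characterises the symmetric frames. R is symmetric — valid.
(D) axiom T: valid iff R is reflexive. R is reflexive — valid.
(E) axiom D: valid iff R is serial. R is serial — valid.

C, D, E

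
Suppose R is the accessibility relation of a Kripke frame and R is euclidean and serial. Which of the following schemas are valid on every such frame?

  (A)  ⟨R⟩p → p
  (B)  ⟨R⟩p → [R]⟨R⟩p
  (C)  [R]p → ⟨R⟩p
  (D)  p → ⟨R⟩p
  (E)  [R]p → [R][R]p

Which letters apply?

(A) ⟨R⟩p → p is the converse of T; it holds exactly when R ⊆ identity. Such an R need not be a subset of the identity — not valid.
(B) ⟨R⟩p → [R]⟨R⟩p is axiom 5; it is valid on a frame exactly when R is euclidean. Every such R is euclidean, so valid.
(C) [R]p → ⟨R⟩p (axiom D) characterises the serial frames. Every such R is serial — valid.
(D) the dual of axiom T: valid iff R is reflexive. Such an R need not be reflexive — not valid.
(E) axiom 4: valid iff R is transitive. Such an R need not be transitive — not valid.

B, C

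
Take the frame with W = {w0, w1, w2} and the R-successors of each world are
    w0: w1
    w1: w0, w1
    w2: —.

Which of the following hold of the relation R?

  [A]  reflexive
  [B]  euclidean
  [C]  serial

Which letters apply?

none

(A) not reflexive: not w0 R w0.
(B) not euclidean: w1 R w0 and w1 R w0 but not w0 R w0.
(C) not serial: w2 has no R-successor.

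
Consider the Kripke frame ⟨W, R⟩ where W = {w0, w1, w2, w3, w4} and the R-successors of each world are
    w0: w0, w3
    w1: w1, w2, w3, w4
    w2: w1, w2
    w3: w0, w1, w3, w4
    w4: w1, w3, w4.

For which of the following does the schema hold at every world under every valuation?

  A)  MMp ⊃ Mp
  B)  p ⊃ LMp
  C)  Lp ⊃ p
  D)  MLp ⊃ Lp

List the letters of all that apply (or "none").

B, C

R is reflexive: each world relates to itself.
R is symmetric: every R-edge is matched by its reverse.
R is not transitive: w0 R w3 and w3 R w1 but not w0 R w1.
R is not euclidean: w1 R w2 and w1 R w3 but not w2 R w3.
(A) MMp ⊃ Mp (the dual of axiom 4) characterises the transitive frames. R is not transitive — not valid.
(B) axiom B: valid iff R is symmetric. R is symmetric — valid.
(C) axiom T: valid iff R is reflexive. R is reflexive — valid.
(D) the dual of axiom 5: valid iff R is euclidean. R is not euclidean — not valid.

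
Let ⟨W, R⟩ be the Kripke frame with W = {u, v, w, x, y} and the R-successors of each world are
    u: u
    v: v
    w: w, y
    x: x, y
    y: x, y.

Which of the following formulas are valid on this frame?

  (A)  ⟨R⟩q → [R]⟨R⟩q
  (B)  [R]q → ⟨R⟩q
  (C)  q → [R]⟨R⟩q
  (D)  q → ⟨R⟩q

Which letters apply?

B, D

R is reflexive: each world relates to itself.
R is not symmetric: w R y but not y R w.
R is not euclidean: w R y and w R w but not y R w.
R is serial: every world has an R-successor.
(A) ⟨R⟩q → [R]⟨R⟩q is axiom 5, which corresponds to the euclidean property. R is not euclidean — not valid.
(B) [R]q → ⟨R⟩q is axiom D; it is valid on a frame exactly when R is serial. R is serial, so valid.
(C) q → [R]⟨R⟩q is axiom B, which corresponds to symmetry. R is not symmetric — not valid.
(D) q → ⟨R⟩q (the dual of axiom T) characterises the reflexive frames. R is reflexive — valid.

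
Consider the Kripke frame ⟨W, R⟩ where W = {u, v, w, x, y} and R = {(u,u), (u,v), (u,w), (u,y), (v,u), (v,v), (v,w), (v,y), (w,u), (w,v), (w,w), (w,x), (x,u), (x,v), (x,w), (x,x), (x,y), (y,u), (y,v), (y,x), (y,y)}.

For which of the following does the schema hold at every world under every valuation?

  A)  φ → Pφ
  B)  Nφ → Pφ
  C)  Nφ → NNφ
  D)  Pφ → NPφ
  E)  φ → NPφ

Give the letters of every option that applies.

A, B

R is reflexive: each world relates to itself.
R is not symmetric: x R u but not u R x.
R is not transitive: u R w and w R x but not u R x.
R is not euclidean: u R w and u R y but not w R y.
R is serial: every world has an R-successor.
(A) the dual of axiom T: valid iff R is reflexive. R is reflexive — valid.
(B) Nφ → Pφ is axiom D, which corresponds to seriality. R is serial — valid.
(C) Nφ → NNφ is axiom 4; it is valid on a frame exactly when R is transitive. R is not transitive, so not valid.
(D) axiom 5: valid iff R is euclidean. R is not euclidean — not valid.
(E) axiom B: valid iff R is symmetric. R is not symmetric — not valid.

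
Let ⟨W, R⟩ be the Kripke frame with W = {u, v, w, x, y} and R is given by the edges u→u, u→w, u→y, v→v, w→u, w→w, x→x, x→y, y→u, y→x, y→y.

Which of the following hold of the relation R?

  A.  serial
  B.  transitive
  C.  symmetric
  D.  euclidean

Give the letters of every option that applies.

A, C

(A) serial: every world has an R-successor.
(B) not transitive: u R y and y R x but not u R x.
(C) symmetric: every R-edge is matched by its reverse.
(D) not euclidean: u R w and u R y but not w R y.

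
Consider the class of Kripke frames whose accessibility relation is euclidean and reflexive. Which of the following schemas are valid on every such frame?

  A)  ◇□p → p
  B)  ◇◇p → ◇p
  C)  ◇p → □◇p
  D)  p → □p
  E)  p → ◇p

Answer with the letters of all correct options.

A, B, C, E

A reflexive euclidean relation is also symmetric (from wRw and wRv the euclidean condition gives vRw) and hence transitive; it is an equivalence relation.
(A) ◇□p → p (the dual of axiom B) characterises the symmetric frames. Every such R is symmetric — valid.
(B) ◇◇p → ◇p is the dual of axiom 4; it is valid on a frame exactly when R is transitive. Every such R is transitive, so valid.
(C) ◇p → □◇p is axiom 5; it is valid on a frame exactly when R is euclidean. Every such R is euclidean, so valid.
(D) p → □p is equivalent to ◇p→p; it holds exactly when R ⊆ identity. Such an R need not be a subset of the identity — not valid.
(E) the dual of axiom T: valid iff R is reflexive. Every such R is reflexive — valid.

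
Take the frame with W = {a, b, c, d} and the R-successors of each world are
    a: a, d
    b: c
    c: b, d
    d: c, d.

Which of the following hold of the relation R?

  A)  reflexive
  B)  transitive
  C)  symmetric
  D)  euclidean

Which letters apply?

(A) not reflexive: not b R b.
(B) not transitive: a R d and d R c but not a R c.
(C) not symmetric: a R d but not d R a.
(D) not euclidean: a R d and a R a but not d R a.

none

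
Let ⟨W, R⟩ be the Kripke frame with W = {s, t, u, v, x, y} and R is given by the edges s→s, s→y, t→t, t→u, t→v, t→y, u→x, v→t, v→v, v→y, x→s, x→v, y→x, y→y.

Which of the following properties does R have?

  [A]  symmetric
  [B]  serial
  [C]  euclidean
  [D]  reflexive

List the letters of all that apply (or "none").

(A) not symmetric: s R y but not y R s.
(B) serial: every world has an R-successor.
(C) not euclidean: s R y and s R s but not y R s.
(D) not reflexive: not u R u.

B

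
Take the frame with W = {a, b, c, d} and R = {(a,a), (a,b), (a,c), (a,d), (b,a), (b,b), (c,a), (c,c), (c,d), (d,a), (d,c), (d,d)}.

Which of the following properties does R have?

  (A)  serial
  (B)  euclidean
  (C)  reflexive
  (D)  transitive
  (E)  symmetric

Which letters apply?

(A) serial: every world has an R-successor.
(B) not euclidean: a R b and a R c but not b R c.
(C) reflexive: each world relates to itself.
(D) not transitive: b R a and a R c but not b R c.
(E) symmetric: every R-edge is matched by its reverse.

A, C, E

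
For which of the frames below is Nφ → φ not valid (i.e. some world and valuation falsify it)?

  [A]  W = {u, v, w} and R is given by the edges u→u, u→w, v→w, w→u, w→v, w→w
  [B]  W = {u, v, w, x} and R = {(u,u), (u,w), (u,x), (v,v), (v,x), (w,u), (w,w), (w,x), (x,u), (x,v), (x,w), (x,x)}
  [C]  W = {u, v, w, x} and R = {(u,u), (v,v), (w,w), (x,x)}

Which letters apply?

A

The schema Nφ → φ is axiom T; it is valid on a frame iff R is reflexive.
(A) R is not reflexive (not v R v), so the schema fails here.
(B) R is reflexive (each world relates to itself), so the schema is valid here.
(C) R is reflexive (each world relates to itself), so the schema is valid here.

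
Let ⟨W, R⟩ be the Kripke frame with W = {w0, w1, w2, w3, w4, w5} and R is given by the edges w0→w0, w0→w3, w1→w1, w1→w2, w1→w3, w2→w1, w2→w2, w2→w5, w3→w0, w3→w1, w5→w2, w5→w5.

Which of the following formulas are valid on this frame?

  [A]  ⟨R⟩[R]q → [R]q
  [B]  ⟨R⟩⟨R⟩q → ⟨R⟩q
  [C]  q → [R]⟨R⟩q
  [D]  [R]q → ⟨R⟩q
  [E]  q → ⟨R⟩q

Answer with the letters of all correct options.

C

R is not reflexive: not w3 R w3.
R is symmetric: every R-edge is matched by its reverse.
R is not transitive: w0 R w3 and w3 R w1 but not w0 R w1.
R is not euclidean: w1 R w2 and w1 R w3 but not w2 R w3.
R is not serial: w4 has no R-successor.
(A) ⟨R⟩[R]q → [R]q (the dual of axiom 5) characterises the euclidean frames. R is not euclidean — not valid.
(B) the dual of axiom 4: valid iff R is transitive. R is not transitive — not valid.
(C) q → [R]⟨R⟩q is axiom B, which corresponds to symmetry. R is symmetric — valid.
(D) axiom D: valid iff R is serial. R is not serial — not valid.
(E) q → ⟨R⟩q (the dual of axiom T) characterises the reflexive frames. R is not reflexive — not valid.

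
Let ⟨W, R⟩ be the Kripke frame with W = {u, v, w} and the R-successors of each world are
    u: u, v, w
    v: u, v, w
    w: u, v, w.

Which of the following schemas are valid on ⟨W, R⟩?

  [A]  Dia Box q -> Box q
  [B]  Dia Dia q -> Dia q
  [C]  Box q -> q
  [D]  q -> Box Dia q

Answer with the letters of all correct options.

R is reflexive: each world relates to itself.
R is symmetric: every R-edge is matched by its reverse.
R is transitive: R is closed under composition.
R is euclidean: any two R-successors of the same world are R-related.
(A) Dia Box q -> Box q is the dual of axiom 5, which corresponds to the euclidean property. R is euclidean — valid.
(B) Dia Dia q -> Dia q (the dual of axiom 4) characterises the transitive frames. R is transitive — valid.
(C) Box q -> q is axiom T, which corresponds to reflexivity. R is reflexive — valid.
(D) q -> Box Dia q is axiom B, which corresponds to symmetry. R is symmetric — valid.

A, B, C, D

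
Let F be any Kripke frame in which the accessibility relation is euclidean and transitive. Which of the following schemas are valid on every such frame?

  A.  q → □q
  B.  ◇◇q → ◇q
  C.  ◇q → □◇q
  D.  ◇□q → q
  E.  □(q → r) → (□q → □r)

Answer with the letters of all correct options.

B, C, E

(A) q → □q (equivalent to ◇p→p) corresponds to R being a subset of the identity. Such an R need not be a subset of the identity, so not valid.
(B) ◇◇q → ◇q is the dual of axiom 4, which corresponds to transitivity. Every such R is transitive — valid.
(C) axiom 5: valid iff R is euclidean. Every such R is euclidean — valid.
(D) ◇□q → q is the dual of axiom B; it is valid on a frame exactly when R is symmetric. Such an R need not be symmetric, so not valid.
(E) □(q → r) → (□q → □r) is the K axiom; it holds on all frames — valid.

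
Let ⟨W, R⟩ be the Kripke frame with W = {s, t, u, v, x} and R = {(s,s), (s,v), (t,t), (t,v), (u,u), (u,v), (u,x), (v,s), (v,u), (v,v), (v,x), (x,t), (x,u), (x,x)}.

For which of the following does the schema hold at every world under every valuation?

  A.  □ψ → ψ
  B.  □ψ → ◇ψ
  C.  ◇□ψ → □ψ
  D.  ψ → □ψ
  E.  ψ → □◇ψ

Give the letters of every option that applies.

R is reflexive: each world relates to itself.
R is not symmetric: t R v but not v R t.
R is not euclidean: t R v and t R t but not v R t.
R is serial: every world has an R-successor.
R is not a subset of the identity: s R v with s ≠ v.
(A) axiom T: valid iff R is reflexive. R is reflexive — valid.
(B) □ψ → ◇ψ is axiom D, which corresponds to seriality. R is serial — valid.
(C) ◇□ψ → □ψ is the dual of axiom 5, which corresponds to the euclidean property. R is not euclidean — not valid.
(D) ψ → □ψ is equivalent to ◇p→p; it holds exactly when R ⊆ identity. Here R ⊄ identity — not valid.
(E) ψ → □◇ψ (axiom B) characterises the symmetric frames. R is not symmetric — not valid.

A, B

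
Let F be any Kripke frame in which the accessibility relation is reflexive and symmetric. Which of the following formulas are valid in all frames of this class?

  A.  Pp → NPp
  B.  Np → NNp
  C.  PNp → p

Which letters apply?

C

Reflexive relations are serial.
(A) axiom 5: valid iff R is euclidean. Such an R need not be euclidean — not valid.
(B) Np → NNp is axiom 4, which corresponds to transitivity. Such an R need not be transitive — not valid.
(C) PNp → p is the dual of axiom B; it is valid on a frame exactly when R is symmetric. Every such R is symmetric, so valid.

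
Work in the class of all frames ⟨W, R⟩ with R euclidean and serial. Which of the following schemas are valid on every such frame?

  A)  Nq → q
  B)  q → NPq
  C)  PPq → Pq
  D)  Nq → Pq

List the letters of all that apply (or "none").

(A) Nq → q is axiom T; it is valid on a frame exactly when R is reflexive. Such an R need not be reflexive, so not valid.
(B) axiom B: valid iff R is symmetric. Such an R need not be symmetric — not valid.
(C) PPq → Pq is the dual of axiom 4, which corresponds to transitivity. Such an R need not be transitive — not valid.
(D) Nq → Pq is axiom D, which corresponds to seriality. Every such R is serial — valid.

D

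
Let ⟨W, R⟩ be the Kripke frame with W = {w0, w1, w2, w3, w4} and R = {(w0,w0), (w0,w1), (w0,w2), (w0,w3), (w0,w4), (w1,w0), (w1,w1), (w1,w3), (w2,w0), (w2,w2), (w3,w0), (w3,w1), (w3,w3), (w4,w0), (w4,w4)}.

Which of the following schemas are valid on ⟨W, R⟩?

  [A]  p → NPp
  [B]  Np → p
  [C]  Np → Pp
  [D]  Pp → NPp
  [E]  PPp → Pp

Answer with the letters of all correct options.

A, B, C

R is reflexive: each world relates to itself.
R is symmetric: every R-edge is matched by its reverse.
R is not transitive: w1 R w0 and w0 R w2 but not w1 R w2.
R is not euclidean: w0 R w1 and w0 R w2 but not w1 R w2.
R is serial: every world has an R-successor.
(A) p → NPp is axiom B; it is valid on a frame exactly when R is symmetric. R is symmetric, so valid.
(B) Np → p is axiom T, which corresponds to reflexivity. R is reflexive — valid.
(C) axiom D: valid iff R is serial. R is serial — valid.
(D) Pp → NPp is axiom 5; it is valid on a frame exactly when R is euclidean. R is not euclidean, so not valid.
(E) PPp → Pp is the dual of axiom 4, which corresponds to transitivity. R is not transitive — not valid.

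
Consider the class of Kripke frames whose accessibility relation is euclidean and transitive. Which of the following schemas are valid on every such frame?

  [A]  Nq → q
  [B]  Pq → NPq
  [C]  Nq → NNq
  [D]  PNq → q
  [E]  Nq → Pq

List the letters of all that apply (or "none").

B, C

(A) Nq → q is axiom T, which corresponds to reflexivity. Such an R need not be reflexive — not valid.
(B) Pq → NPq is axiom 5, which corresponds to the euclidean property. Every such R is euclidean — valid.
(C) Nq → NNq is axiom 4, which corresponds to transitivity. Every such R is transitive — valid.
(D) PNq → q is the dual of axiom B; it is valid on a frame exactly when R is symmetric. Such an R need not be symmetric, so not valid.
(E) Nq → Pq (axiom D) characterises the serial frames. Such an R need not be serial — not valid.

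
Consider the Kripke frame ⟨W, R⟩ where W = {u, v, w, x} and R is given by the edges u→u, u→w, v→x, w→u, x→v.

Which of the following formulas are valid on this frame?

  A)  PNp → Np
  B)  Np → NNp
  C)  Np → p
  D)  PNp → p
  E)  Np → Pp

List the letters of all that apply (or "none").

R is not reflexive: not v R v.
R is symmetric: every R-edge is matched by its reverse.
R is not transitive: v R x and x R v but not v R v.
R is not euclidean: u R w and u R w but not w R w.
R is serial: every world has an R-successor.
(A) PNp → Np (the dual of axiom 5) characterises the euclidean frames. R is not euclidean — not valid.
(B) Np → NNp is axiom 4, which corresponds to transitivity. R is not transitive — not valid.
(C) axiom T: valid iff R is reflexive. R is not reflexive — not valid.
(D) PNp → p is the dual of axiom B, which corresponds to symmetry. R is symmetric — valid.
(E) Np → Pp (axiom D) characterises the serial frames. R is serial — valid.

D, E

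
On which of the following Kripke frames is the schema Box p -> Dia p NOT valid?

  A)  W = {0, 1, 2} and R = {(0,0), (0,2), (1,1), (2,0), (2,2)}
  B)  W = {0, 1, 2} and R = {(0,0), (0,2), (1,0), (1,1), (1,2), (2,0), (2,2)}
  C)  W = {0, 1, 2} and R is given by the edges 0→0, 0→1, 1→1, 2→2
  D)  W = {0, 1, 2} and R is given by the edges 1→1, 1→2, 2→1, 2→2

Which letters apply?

The schema Box p -> Dia p is axiom D; it is valid on a frame iff R is serial.
(A) R is serial (every world has an R-successor), so the schema is valid here.
(B) R is serial (every world has an R-successor), so the schema is valid here.
(C) R is serial (every world has an R-successor), so the schema is valid here.
(D) R is not serial (0 has no R-successor), so the schema fails here.

D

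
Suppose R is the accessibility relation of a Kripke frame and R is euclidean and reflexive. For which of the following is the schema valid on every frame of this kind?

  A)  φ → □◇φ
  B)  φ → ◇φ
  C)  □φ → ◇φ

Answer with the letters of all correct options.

A, B, C

A reflexive euclidean relation is also symmetric (from wRw and wRv the euclidean condition gives vRw) and hence transitive; it is an equivalence relation.
(A) φ → □◇φ is axiom B; it is valid on a frame exactly when R is symmetric. Every such R is symmetric, so valid.
(B) φ → ◇φ is the dual of axiom T; it is valid on a frame exactly when R is reflexive. Every such R is reflexive, so valid.
(C) □φ → ◇φ is axiom D; it is valid on a frame exactly when R is serial. Every such R is serial, so valid.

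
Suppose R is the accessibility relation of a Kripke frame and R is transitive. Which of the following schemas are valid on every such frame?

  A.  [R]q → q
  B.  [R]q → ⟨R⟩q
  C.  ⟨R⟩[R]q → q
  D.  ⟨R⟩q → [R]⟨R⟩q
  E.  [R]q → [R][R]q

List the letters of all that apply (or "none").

(A) [R]q → q is axiom T, which corresponds to reflexivity. Such an R need not be reflexive — not valid.
(B) [R]q → ⟨R⟩q (axiom D) characterises the serial frames. Such an R need not be serial — not valid.
(C) ⟨R⟩[R]q → q is the dual of axiom B, which corresponds to symmetry. Such an R need not be symmetric — not valid.
(D) ⟨R⟩q → [R]⟨R⟩q is axiom 5; it is valid on a frame exactly when R is euclidean. Such an R need not be euclidean, so not valid.
(E) [R]q → [R][R]q is axiom 4, which corresponds to transitivity. Every such R is transitive — valid.

E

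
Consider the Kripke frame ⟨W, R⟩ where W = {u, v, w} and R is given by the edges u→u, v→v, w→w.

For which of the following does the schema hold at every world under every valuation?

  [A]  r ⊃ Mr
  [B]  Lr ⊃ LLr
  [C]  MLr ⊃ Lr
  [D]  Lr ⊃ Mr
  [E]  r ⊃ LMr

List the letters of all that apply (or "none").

R is reflexive: each world relates to itself.
R is symmetric: every R-edge is matched by its reverse.
R is transitive: R is closed under composition.
R is euclidean: any two R-successors of the same world are R-related.
R is serial: every world has an R-successor.
(A) r ⊃ Mr is the dual of axiom T, which corresponds to reflexivity. R is reflexive — valid.
(B) Lr ⊃ LLr is axiom 4, which corresponds to transitivity. R is transitive — valid.
(C) the dual of axiom 5: valid iff R is euclidean. R is euclidean — valid.
(D) Lr ⊃ Mr is axiom D, which corresponds to seriality. R is serial — valid.
(E) r ⊃ LMr is axiom B; it is valid on a frame exactly when R is symmetric. R is symmetric, so valid.

A, B, C, D, E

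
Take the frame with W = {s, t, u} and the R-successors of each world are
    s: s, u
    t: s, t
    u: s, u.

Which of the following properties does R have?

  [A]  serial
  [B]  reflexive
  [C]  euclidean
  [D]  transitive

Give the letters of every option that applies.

(A) serial: every world has an R-successor.
(B) reflexive: each world relates to itself.
(C) not euclidean: t R s and t R t but not s R t.
(D) not transitive: t R s and s R u but not t R u.

A, B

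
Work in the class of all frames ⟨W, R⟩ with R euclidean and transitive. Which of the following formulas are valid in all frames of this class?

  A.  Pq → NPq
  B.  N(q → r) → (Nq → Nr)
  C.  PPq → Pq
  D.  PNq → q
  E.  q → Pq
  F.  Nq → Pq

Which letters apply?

A, B, C

(A) Pq → NPq (axiom 5) characterises the euclidean frames. Every such R is euclidean — valid.
(B) N(q → r) → (Nq → Nr) is the K axiom; it holds on all frames — valid.
(C) PPq → Pq is the dual of axiom 4, which corresponds to transitivity. Every such R is transitive — valid.
(D) PNq → q is the dual of axiom B, which corresponds to symmetry. Such an R need not be symmetric — not valid.
(E) q → Pq (the dual of axiom T) characterises the reflexive frames. Such an R need not be reflexive — not valid.
(F) axiom D: valid iff R is serial. Such an R need not be serial — not valid.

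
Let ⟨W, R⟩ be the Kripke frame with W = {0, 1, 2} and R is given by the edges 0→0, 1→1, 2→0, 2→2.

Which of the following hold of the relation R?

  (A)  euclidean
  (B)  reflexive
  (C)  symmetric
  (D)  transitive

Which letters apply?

B, D

(A) not euclidean: 2 R 0 and 2 R 2 but not 0 R 2.
(B) reflexive: each world relates to itself.
(C) not symmetric: 2 R 0 but not 0 R 2.
(D) transitive: R is closed under composition.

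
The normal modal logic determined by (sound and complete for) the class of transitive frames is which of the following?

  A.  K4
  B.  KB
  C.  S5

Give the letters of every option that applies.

(A) K4 is determined by exactly this class.
(B) KB is determined by the class of symmetric frames.
(C) S5 is determined by the class of reflexive, symmetric, and transitive frames.

A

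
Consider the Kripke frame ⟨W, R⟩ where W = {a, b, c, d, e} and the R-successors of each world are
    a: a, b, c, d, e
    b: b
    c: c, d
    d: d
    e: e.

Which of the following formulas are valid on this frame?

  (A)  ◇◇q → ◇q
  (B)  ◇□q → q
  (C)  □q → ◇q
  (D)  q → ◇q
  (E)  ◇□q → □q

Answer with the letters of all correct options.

R is reflexive: each world relates to itself.
R is not symmetric: a R b but not b R a.
R is transitive: R is closed under composition.
R is not euclidean: a R b and a R a but not b R a.
R is serial: every world has an R-successor.
(A) ◇◇q → ◇q is the dual of axiom 4, which corresponds to transitivity. R is transitive — valid.
(B) ◇□q → q is the dual of axiom B, which corresponds to symmetry. R is not symmetric — not valid.
(C) axiom D: valid iff R is serial. R is serial — valid.
(D) q → ◇q (the dual of axiom T) characterises the reflexive frames. R is reflexive — valid.
(E) ◇□q → □q is the dual of axiom 5, which corresponds to the euclidean property. R is not euclidean — not valid.

A, C, D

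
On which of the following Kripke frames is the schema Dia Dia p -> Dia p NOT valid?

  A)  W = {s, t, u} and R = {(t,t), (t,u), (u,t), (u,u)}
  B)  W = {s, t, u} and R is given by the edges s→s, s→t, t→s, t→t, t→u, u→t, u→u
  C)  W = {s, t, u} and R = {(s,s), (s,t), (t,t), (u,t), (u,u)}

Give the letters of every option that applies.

The schema Dia Dia p -> Dia p is the dual of axiom 4; it is valid on a frame iff R is transitive.
(A) R is transitive (R is closed under composition), so the schema is valid here.
(B) R is not transitive (s R t and t R u but not s R u), so the schema fails here.
(C) R is transitive (R is closed under composition), so the schema is valid here.

B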